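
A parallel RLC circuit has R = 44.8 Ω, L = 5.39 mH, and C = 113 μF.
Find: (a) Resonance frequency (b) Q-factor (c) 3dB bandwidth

Step 1 — Resonance: ω₀ = 1/√(LC) = 1/√(0.00539·0.000113) = 1281 rad/s.
Step 2 — f₀ = ω₀/(2π) = 203.9 Hz.
Step 3 — Parallel Q: Q = R/(ω₀L) = 44.8/(1281·0.00539) = 6.487.
Step 4 — Bandwidth: Δω = ω₀/Q = 197.5 rad/s; BW = Δω/(2π) = 31.44 Hz.

(a) f₀ = 203.9 Hz  (b) Q = 6.487  (c) BW = 31.44 Hz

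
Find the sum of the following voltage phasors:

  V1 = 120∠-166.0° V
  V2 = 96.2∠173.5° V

Step 1 — Convert each phasor to rectangular form:
  V1 = 120·(cos(-166.0°) + j·sin(-166.0°)) = -116.4 - j29.03 V
  V2 = 96.2·(cos(173.5°) + j·sin(173.5°)) = -95.58 + j10.89 V
Step 2 — Sum components: V_total = -212 - j18.14 V.
Step 3 — Convert to polar: |V_total| = 212.8 V, ∠V_total = -175.1°.

V_total = 212.8∠-175.1° V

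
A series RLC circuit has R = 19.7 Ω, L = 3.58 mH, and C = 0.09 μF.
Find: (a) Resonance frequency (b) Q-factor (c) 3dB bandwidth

Step 1 — Resonance: ω₀ = 1/√(LC) = 1/√(0.00358·9e-08) = 5.571e+04 rad/s.
Step 2 — f₀ = ω₀/(2π) = 8867 Hz.
Step 3 — Series Q: Q = ω₀L/R = 5.571e+04·0.00358/19.7 = 10.12.
Step 4 — Bandwidth: Δω = ω₀/Q = 5503 rad/s; BW = Δω/(2π) = 875.8 Hz.

(a) f₀ = 8867 Hz  (b) Q = 10.12  (c) BW = 875.8 Hz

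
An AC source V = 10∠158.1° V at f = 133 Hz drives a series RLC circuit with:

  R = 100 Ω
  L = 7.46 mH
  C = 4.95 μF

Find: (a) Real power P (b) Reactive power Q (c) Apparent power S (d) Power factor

Step 1 — Angular frequency: ω = 2π·f = 2π·133 = 835.7 rad/s.
Step 2 — Component impedances:
  R: Z = R = 100 Ω
  L: Z = jωL = j·835.7·0.00746 = 0 + j6.234 Ω
  C: Z = 1/(jωC) = -j/(ω·C) = 0 - j241.7 Ω
Step 3 — Series combination: Z_total = R + L + C = 100 - j235.5 Ω = 255.9∠-67.0° Ω.
Step 4 — Source phasor: V = 10∠158.1° V = -9.278 + j3.73 V.
Step 5 — Current: I = V / Z = -0.02759 - j0.02768 A = 0.03908∠-134.9° A.
Step 6 — Complex power: S = V·I* = 0.1527 - j0.3597 VA.
Step 7 — Real power: P = Re(S) = 0.1527 W.
Step 8 — Reactive power: Q = Im(S) = -0.3597 VAR.
Step 9 — Apparent power: |S| = 0.3908 VA.
Step 10 — Power factor: PF = P/|S| = 0.3908 (leading).

(a) P = 0.1527 W  (b) Q = -0.3597 VAR  (c) S = 0.3908 VA  (d) PF = 0.3908 (leading)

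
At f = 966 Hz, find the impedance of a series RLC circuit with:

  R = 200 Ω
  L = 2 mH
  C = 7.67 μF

Step 1 — Angular frequency: ω = 2π·f = 2π·966 = 6070 rad/s.
Step 2 — Component impedances:
  R: Z = R = 200 Ω
  L: Z = jωL = j·6070·0.002 = 0 + j12.14 Ω
  C: Z = 1/(jωC) = -j/(ω·C) = 0 - j21.48 Ω
Step 3 — Series combination: Z_total = R + L + C = 200 - j9.342 Ω = 200.2∠-2.7° Ω.

Z = 200 - j9.342 Ω = 200.2∠-2.7° Ω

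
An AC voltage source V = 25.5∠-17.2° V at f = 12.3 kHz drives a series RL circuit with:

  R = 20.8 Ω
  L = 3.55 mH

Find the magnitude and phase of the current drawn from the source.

Step 1 — Angular frequency: ω = 2π·f = 2π·1.23e+04 = 7.728e+04 rad/s.
Step 2 — Component impedances:
  R: Z = R = 20.8 Ω
  L: Z = jωL = j·7.728e+04·0.00355 = 0 + j274.4 Ω
Step 3 — Series combination: Z_total = R + L = 20.8 + j274.4 Ω = 275.1∠85.7° Ω.
Step 4 — Source phasor: V = 25.5∠-17.2° V = 24.36 - j7.541 V.
Step 5 — Ohm's law: I = V / Z_total = (24.36 - j7.541) / (20.8 + j274.4) = -0.02063 - j0.09035 A.
Step 6 — Convert to polar: |I| = 0.09268 A, ∠I = -102.9°.

I = 0.09268∠-102.9° A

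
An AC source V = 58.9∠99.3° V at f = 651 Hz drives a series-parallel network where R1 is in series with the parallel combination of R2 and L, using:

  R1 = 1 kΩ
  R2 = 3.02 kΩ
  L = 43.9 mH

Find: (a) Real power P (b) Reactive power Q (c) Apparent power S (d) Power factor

Step 1 — Angular frequency: ω = 2π·f = 2π·651 = 4090 rad/s.
Step 2 — Component impedances:
  R1: Z = R = 1000 Ω
  R2: Z = R = 3020 Ω
  L: Z = jωL = j·4090·0.0439 = 0 + j179.6 Ω
Step 3 — Parallel branch: R2 || L = 1/(1/R2 + 1/L) = 10.64 + j178.9 Ω.
Step 4 — Series with R1: Z_total = R1 + (R2 || L) = 1011 + j178.9 Ω = 1026∠10.0° Ω.
Step 5 — Source phasor: V = 58.9∠99.3° V = -9.518 + j58.13 V.
Step 6 — Current: I = V / Z = 0.0007413 + j0.05738 A = 0.05739∠89.3° A.
Step 7 — Complex power: S = V·I* = 3.328 + j0.5893 VA.
Step 8 — Real power: P = Re(S) = 3.328 W.
Step 9 — Reactive power: Q = Im(S) = 0.5893 VAR.
Step 10 — Apparent power: |S| = 3.38 VA.
Step 11 — Power factor: PF = P/|S| = 0.9847 (lagging).

(a) P = 3.328 W  (b) Q = 0.5893 VAR  (c) S = 3.38 VA  (d) PF = 0.9847 (lagging)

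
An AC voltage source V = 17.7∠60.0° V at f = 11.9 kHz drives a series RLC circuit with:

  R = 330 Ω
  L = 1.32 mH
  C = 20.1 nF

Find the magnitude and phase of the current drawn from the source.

Step 1 — Angular frequency: ω = 2π·f = 2π·1.19e+04 = 7.477e+04 rad/s.
Step 2 — Component impedances:
  R: Z = R = 330 Ω
  L: Z = jωL = j·7.477e+04·0.00132 = 0 + j98.7 Ω
  C: Z = 1/(jωC) = -j/(ω·C) = 0 - j665.4 Ω
Step 3 — Series combination: Z_total = R + L + C = 330 - j566.7 Ω = 655.8∠-59.8° Ω.
Step 4 — Source phasor: V = 17.7∠60.0° V = 8.85 + j15.33 V.
Step 5 — Ohm's law: I = V / Z_total = (8.85 + j15.33) / (330 - j566.7) = -0.01341 + j0.02342 A.
Step 6 — Convert to polar: |I| = 0.02699 A, ∠I = 119.8°.

I = 0.02699∠119.8° A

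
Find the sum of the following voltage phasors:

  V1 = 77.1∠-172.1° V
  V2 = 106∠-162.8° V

Step 1 — Convert each phasor to rectangular form:
  V1 = 77.1·(cos(-172.1°) + j·sin(-172.1°)) = -76.37 - j10.6 V
  V2 = 106·(cos(-162.8°) + j·sin(-162.8°)) = -101.3 - j31.35 V
Step 2 — Sum components: V_total = -177.6 - j41.94 V.
Step 3 — Convert to polar: |V_total| = 182.5 V, ∠V_total = -166.7°.

V_total = 182.5∠-166.7° V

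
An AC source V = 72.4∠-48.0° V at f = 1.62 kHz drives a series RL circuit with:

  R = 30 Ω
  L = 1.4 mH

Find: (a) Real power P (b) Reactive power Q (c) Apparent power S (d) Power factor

Step 1 — Angular frequency: ω = 2π·f = 2π·1620 = 1.018e+04 rad/s.
Step 2 — Component impedances:
  R: Z = R = 30 Ω
  L: Z = jωL = j·1.018e+04·0.0014 = 0 + j14.25 Ω
Step 3 — Series combination: Z_total = R + L = 30 + j14.25 Ω = 33.21∠25.4° Ω.
Step 4 — Source phasor: V = 72.4∠-48.0° V = 48.45 - j53.8 V.
Step 5 — Current: I = V / Z = 0.6225 - j2.089 A = 2.18∠-73.4° A.
Step 6 — Complex power: S = V·I* = 142.6 + j67.72 VA.
Step 7 — Real power: P = Re(S) = 142.6 W.
Step 8 — Reactive power: Q = Im(S) = 67.72 VAR.
Step 9 — Apparent power: |S| = 157.8 VA.
Step 10 — Power factor: PF = P/|S| = 0.9033 (lagging).

(a) P = 142.6 W  (b) Q = 67.72 VAR  (c) S = 157.8 VA  (d) PF = 0.9033 (lagging)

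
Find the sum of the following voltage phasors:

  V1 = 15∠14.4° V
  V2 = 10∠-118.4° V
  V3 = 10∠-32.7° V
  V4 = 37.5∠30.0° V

Step 1 — Convert each phasor to rectangular form:
  V1 = 15·(cos(14.4°) + j·sin(14.4°)) = 14.53 + j3.73 V
  V2 = 10·(cos(-118.4°) + j·sin(-118.4°)) = -4.756 - j8.796 V
  V3 = 10·(cos(-32.7°) + j·sin(-32.7°)) = 8.415 - j5.402 V
  V4 = 37.5·(cos(30.0°) + j·sin(30.0°)) = 32.48 + j18.75 V
Step 2 — Sum components: V_total = 50.66 + j8.281 V.
Step 3 — Convert to polar: |V_total| = 51.34 V, ∠V_total = 9.3°.

V_total = 51.34∠9.3° V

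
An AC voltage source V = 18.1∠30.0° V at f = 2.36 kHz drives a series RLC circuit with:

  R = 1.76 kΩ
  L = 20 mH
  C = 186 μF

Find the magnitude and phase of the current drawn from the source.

Step 1 — Angular frequency: ω = 2π·f = 2π·2360 = 1.483e+04 rad/s.
Step 2 — Component impedances:
  R: Z = R = 1760 Ω
  L: Z = jωL = j·1.483e+04·0.02 = 0 + j296.6 Ω
  C: Z = 1/(jωC) = -j/(ω·C) = 0 - j0.3626 Ω
Step 3 — Series combination: Z_total = R + L + C = 1760 + j296.2 Ω = 1785∠9.6° Ω.
Step 4 — Source phasor: V = 18.1∠30.0° V = 15.68 + j9.05 V.
Step 5 — Ohm's law: I = V / Z_total = (15.68 + j9.05) / (1760 + j296.2) = 0.009503 + j0.003543 A.
Step 6 — Convert to polar: |I| = 0.01014 A, ∠I = 20.4°.

I = 0.01014∠20.4° A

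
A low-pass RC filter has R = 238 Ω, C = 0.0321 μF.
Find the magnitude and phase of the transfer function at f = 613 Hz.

Step 1 — Angular frequency: ω = 2π·613 = 3852 rad/s.
Step 2 — Transfer function: H(jω) = 1/(1 + jωRC).
Step 3 — Denominator: 1 + jωRC = 1 + j·3852·238·3.21e-08 = 1 + j0.02943.
Step 4 — H = 0.9991 - j0.0294.
Step 5 — Magnitude: |H| = 0.9996 (-0.0 dB); phase: φ = -1.7°.

|H| = 0.9996 (-0.0 dB), φ = -1.7°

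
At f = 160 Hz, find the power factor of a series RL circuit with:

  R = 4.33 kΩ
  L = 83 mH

Step 1 — Angular frequency: ω = 2π·f = 2π·160 = 1005 rad/s.
Step 2 — Component impedances:
  R: Z = R = 4330 Ω
  L: Z = jωL = j·1005·0.083 = 0 + j83.44 Ω
Step 3 — Series combination: Z_total = R + L = 4330 + j83.44 Ω = 4331∠1.1° Ω.
Step 4 — Power factor: PF = cos(φ) = Re(Z)/|Z| = 4330/4331 = 0.9998.
Step 5 — Type: Im(Z) = 83.44 ⇒ lagging (phase φ = 1.1°).

PF = 0.9998 (lagging, φ = 1.1°)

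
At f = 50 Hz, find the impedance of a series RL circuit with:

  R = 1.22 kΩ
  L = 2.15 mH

Step 1 — Angular frequency: ω = 2π·f = 2π·50 = 314.2 rad/s.
Step 2 — Component impedances:
  R: Z = R = 1220 Ω
  L: Z = jωL = j·314.2·0.00215 = 0 + j0.6754 Ω
Step 3 — Series combination: Z_total = R + L = 1220 + j0.6754 Ω = 1220∠0.0° Ω.

Z = 1220 + j0.6754 Ω = 1220∠0.0° Ω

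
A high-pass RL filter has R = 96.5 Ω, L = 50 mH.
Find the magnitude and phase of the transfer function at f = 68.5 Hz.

Step 1 — Angular frequency: ω = 2π·68.5 = 430.4 rad/s.
Step 2 — Transfer function: H(jω) = jωL/(R + jωL).
Step 3 — Numerator jωL = j·21.52; denominator R + jωL = 96.5 + j21.52.
Step 4 — H = 0.04737 + j0.2124.
Step 5 — Magnitude: |H| = 0.2177 (-13.2 dB); phase: φ = 77.4°.

|H| = 0.2177 (-13.2 dB), φ = 77.4°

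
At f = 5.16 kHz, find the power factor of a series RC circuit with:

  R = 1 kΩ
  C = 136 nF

Step 1 — Angular frequency: ω = 2π·f = 2π·5160 = 3.242e+04 rad/s.
Step 2 — Component impedances:
  R: Z = R = 1000 Ω
  C: Z = 1/(jωC) = -j/(ω·C) = 0 - j226.8 Ω
Step 3 — Series combination: Z_total = R + C = 1000 - j226.8 Ω = 1025∠-12.8° Ω.
Step 4 — Power factor: PF = cos(φ) = Re(Z)/|Z| = 1000/1025.4 = 0.9752.
Step 5 — Type: Im(Z) = -226.8 ⇒ leading (phase φ = -12.8°).

PF = 0.9752 (leading, φ = -12.8°)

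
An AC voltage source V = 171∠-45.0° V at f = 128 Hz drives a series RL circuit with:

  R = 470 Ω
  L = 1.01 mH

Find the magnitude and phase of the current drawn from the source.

Step 1 — Angular frequency: ω = 2π·f = 2π·128 = 804.2 rad/s.
Step 2 — Component impedances:
  R: Z = R = 470 Ω
  L: Z = jωL = j·804.2·0.00101 = 0 + j0.8123 Ω
Step 3 — Series combination: Z_total = R + L = 470 + j0.8123 Ω = 470∠0.1° Ω.
Step 4 — Source phasor: V = 171∠-45.0° V = 120.9 - j120.9 V.
Step 5 — Ohm's law: I = V / Z_total = (120.9 - j120.9) / (470 + j0.8123) = 0.2568 - j0.2577 A.
Step 6 — Convert to polar: |I| = 0.3638 A, ∠I = -45.1°.

I = 0.3638∠-45.1° A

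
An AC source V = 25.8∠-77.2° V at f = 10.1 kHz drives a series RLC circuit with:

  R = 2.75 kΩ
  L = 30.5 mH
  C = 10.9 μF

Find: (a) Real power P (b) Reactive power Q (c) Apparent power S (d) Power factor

Step 1 — Angular frequency: ω = 2π·f = 2π·1.01e+04 = 6.346e+04 rad/s.
Step 2 — Component impedances:
  R: Z = R = 2750 Ω
  L: Z = jωL = j·6.346e+04·0.0305 = 0 + j1936 Ω
  C: Z = 1/(jωC) = -j/(ω·C) = 0 - j1.446 Ω
Step 3 — Series combination: Z_total = R + L + C = 2750 + j1934 Ω = 3362∠35.1° Ω.
Step 4 — Source phasor: V = 25.8∠-77.2° V = 5.716 - j25.16 V.
Step 5 — Current: I = V / Z = -0.002914 - j0.007099 A = 0.007674∠-112.3° A.
Step 6 — Complex power: S = V·I* = 0.1619 + j0.1139 VA.
Step 7 — Real power: P = Re(S) = 0.1619 W.
Step 8 — Reactive power: Q = Im(S) = 0.1139 VAR.
Step 9 — Apparent power: |S| = 0.198 VA.
Step 10 — Power factor: PF = P/|S| = 0.818 (lagging).

(a) P = 0.1619 W  (b) Q = 0.1139 VAR  (c) S = 0.198 VA  (d) PF = 0.818 (lagging)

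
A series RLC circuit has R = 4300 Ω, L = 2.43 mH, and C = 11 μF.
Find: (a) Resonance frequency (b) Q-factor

Step 1 — Resonance condition Im(Z)=0 gives ω₀ = 1/√(LC).
Step 2 — ω₀ = 1/√(0.00243·1.1e-05) = 6116 rad/s.
Step 3 — f₀ = ω₀/(2π) = 973.5 Hz.
Step 4 — Series Q: Q = ω₀L/R = 6116·0.00243/4300 = 0.003457.

(a) f₀ = 973.5 Hz  (b) Q = 0.003457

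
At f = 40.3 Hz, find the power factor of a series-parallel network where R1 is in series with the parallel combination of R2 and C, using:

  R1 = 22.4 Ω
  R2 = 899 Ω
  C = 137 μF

Step 1 — Angular frequency: ω = 2π·f = 2π·40.3 = 253.2 rad/s.
Step 2 — Component impedances:
  R1: Z = R = 22.4 Ω
  R2: Z = R = 899 Ω
  C: Z = 1/(jωC) = -j/(ω·C) = 0 - j28.83 Ω
Step 3 — Parallel branch: R2 || C = 1/(1/R2 + 1/C) = 0.9234 - j28.8 Ω.
Step 4 — Series with R1: Z_total = R1 + (R2 || C) = 23.32 - j28.8 Ω = 37.06∠-51.0° Ω.
Step 5 — Power factor: PF = cos(φ) = Re(Z)/|Z| = 23.323/37.057 = 0.6294.
Step 6 — Type: Im(Z) = -28.8 ⇒ leading (phase φ = -51.0°).

PF = 0.6294 (leading, φ = -51.0°)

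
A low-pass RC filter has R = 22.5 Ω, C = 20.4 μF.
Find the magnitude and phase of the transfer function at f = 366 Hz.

Step 1 — Angular frequency: ω = 2π·366 = 2300 rad/s.
Step 2 — Transfer function: H(jω) = 1/(1 + jωRC).
Step 3 — Denominator: 1 + jωRC = 1 + j·2300·22.5·2.04e-05 = 1 + j1.056.
Step 4 — H = 0.473 - j0.4993.
Step 5 — Magnitude: |H| = 0.6878 (-3.3 dB); phase: φ = -46.5°.

|H| = 0.6878 (-3.3 dB), φ = -46.5°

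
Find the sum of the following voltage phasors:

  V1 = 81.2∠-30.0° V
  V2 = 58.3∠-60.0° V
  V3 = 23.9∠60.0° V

Step 1 — Convert each phasor to rectangular form:
  V1 = 81.2·(cos(-30.0°) + j·sin(-30.0°)) = 70.32 - j40.6 V
  V2 = 58.3·(cos(-60.0°) + j·sin(-60.0°)) = 29.15 - j50.49 V
  V3 = 23.9·(cos(60.0°) + j·sin(60.0°)) = 11.95 + j20.7 V
Step 2 — Sum components: V_total = 111.4 - j70.39 V.
Step 3 — Convert to polar: |V_total| = 131.8 V, ∠V_total = -32.3°.

V_total = 131.8∠-32.3° V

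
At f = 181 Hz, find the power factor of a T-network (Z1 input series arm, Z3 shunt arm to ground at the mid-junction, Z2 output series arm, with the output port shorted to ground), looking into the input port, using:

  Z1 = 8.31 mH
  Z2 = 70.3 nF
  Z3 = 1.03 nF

Step 1 — Angular frequency: ω = 2π·f = 2π·181 = 1137 rad/s.
Step 2 — Component impedances:
  Z1: Z = jωL = j·1137·0.00831 = 0 + j9.451 Ω
  Z2: Z = 1/(jωC) = -j/(ω·C) = 0 - j1.251e+04 Ω
  Z3: Z = 1/(jωC) = -j/(ω·C) = 0 - j8.537e+05 Ω
Step 3 — With the output port shorted to ground, the output series arm Z2 runs from the junction to ground; the shunt arm Z3 also runs from the junction to ground. They appear in parallel: Z3 || Z2 = 0 - j1.233e+04 Ω.
Step 4 — Series with input arm Z1: Z_in = Z1 + (Z3 || Z2) = 0 - j1.232e+04 Ω = 1.232e+04∠-90.0° Ω.
Step 5 — Power factor: PF = cos(φ) = Re(Z)/|Z| = 0/1.232e+04 = 0.
Step 6 — Type: Im(Z) = -1.232e+04 ⇒ leading (phase φ = -90.0°).

PF = 0 (leading, φ = -90.0°)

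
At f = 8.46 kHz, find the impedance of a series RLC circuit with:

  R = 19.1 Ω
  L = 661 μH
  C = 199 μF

Step 1 — Angular frequency: ω = 2π·f = 2π·8460 = 5.316e+04 rad/s.
Step 2 — Component impedances:
  R: Z = R = 19.1 Ω
  L: Z = jωL = j·5.316e+04·0.000661 = 0 + j35.14 Ω
  C: Z = 1/(jωC) = -j/(ω·C) = 0 - j0.09454 Ω
Step 3 — Series combination: Z_total = R + L + C = 19.1 + j35.04 Ω = 39.91∠61.4° Ω.

Z = 19.1 + j35.04 Ω = 39.91∠61.4° Ω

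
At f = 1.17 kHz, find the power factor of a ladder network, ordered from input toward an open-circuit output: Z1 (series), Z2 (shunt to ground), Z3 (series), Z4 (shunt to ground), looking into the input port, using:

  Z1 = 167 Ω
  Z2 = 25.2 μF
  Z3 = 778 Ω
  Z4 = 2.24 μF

Step 1 — Angular frequency: ω = 2π·f = 2π·1170 = 7351 rad/s.
Step 2 — Component impedances:
  Z1: Z = R = 167 Ω
  Z2: Z = 1/(jωC) = -j/(ω·C) = 0 - j5.398 Ω
  Z3: Z = R = 778 Ω
  Z4: Z = 1/(jωC) = -j/(ω·C) = 0 - j60.73 Ω
Step 3 — Ladder network (open output): work backward from the far end, alternating series and parallel combinations. Z_in = 167 - j5.395 Ω = 167.1∠-1.8° Ω.
Step 4 — Power factor: PF = cos(φ) = Re(Z)/|Z| = 167.04/167.12 = 0.9995.
Step 5 — Type: Im(Z) = -5.395 ⇒ leading (phase φ = -1.8°).

PF = 0.9995 (leading, φ = -1.8°)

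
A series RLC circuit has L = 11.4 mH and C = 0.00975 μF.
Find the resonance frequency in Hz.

Step 1 — Resonance condition Im(Z)=0 gives ω₀ = 1/√(LC).
Step 2 — ω₀ = 1/√(0.0114·9.75e-09) = 9.485e+04 rad/s.
Step 3 — f₀ = ω₀/(2π) = 1.51e+04 Hz.

f₀ = 1.51e+04 Hz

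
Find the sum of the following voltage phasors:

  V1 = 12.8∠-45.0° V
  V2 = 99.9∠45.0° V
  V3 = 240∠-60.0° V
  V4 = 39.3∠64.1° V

Step 1 — Convert each phasor to rectangular form:
  V1 = 12.8·(cos(-45.0°) + j·sin(-45.0°)) = 9.051 - j9.051 V
  V2 = 99.9·(cos(45.0°) + j·sin(45.0°)) = 70.64 + j70.64 V
  V3 = 240·(cos(-60.0°) + j·sin(-60.0°)) = 120 - j207.8 V
  V4 = 39.3·(cos(64.1°) + j·sin(64.1°)) = 17.17 + j35.35 V
Step 2 — Sum components: V_total = 216.9 - j110.9 V.
Step 3 — Convert to polar: |V_total| = 243.6 V, ∠V_total = -27.1°.

V_total = 243.6∠-27.1° V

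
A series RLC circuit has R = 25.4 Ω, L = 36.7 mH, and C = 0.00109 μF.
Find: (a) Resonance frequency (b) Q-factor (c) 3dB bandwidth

Step 1 — Resonance condition Im(Z)=0 gives ω₀ = 1/√(LC).
Step 2 — ω₀ = 1/√(0.0367·1.09e-09) = 1.581e+05 rad/s.
Step 3 — f₀ = ω₀/(2π) = 2.516e+04 Hz.
Step 4 — Series Q: Q = ω₀L/R = 1.581e+05·0.0367/25.4 = 228.4.
Step 5 — 3dB bandwidth: Δω = ω₀/Q = 692.1 rad/s; BW = Δω/(2π) = 110.2 Hz.

(a) f₀ = 2.516e+04 Hz  (b) Q = 228.4  (c) BW = 110.2 Hz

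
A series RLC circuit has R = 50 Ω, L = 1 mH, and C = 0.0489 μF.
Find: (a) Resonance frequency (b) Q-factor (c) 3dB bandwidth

Step 1 — Resonance: ω₀ = 1/√(LC) = 1/√(0.001·4.89e-08) = 1.43e+05 rad/s.
Step 2 — f₀ = ω₀/(2π) = 2.276e+04 Hz.
Step 3 — Series Q: Q = ω₀L/R = 1.43e+05·0.001/50 = 2.86.
Step 4 — Bandwidth: Δω = ω₀/Q = 5e+04 rad/s; BW = Δω/(2π) = 7958 Hz.

(a) f₀ = 2.276e+04 Hz  (b) Q = 2.86  (c) BW = 7958 Hz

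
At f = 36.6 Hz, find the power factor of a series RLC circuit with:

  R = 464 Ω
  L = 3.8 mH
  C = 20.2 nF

Step 1 — Angular frequency: ω = 2π·f = 2π·36.6 = 230 rad/s.
Step 2 — Component impedances:
  R: Z = R = 464 Ω
  L: Z = jωL = j·230·0.0038 = 0 + j0.8739 Ω
  C: Z = 1/(jωC) = -j/(ω·C) = 0 - j2.153e+05 Ω
Step 3 — Series combination: Z_total = R + L + C = 464 - j2.153e+05 Ω = 2.153e+05∠-89.9° Ω.
Step 4 — Power factor: PF = cos(φ) = Re(Z)/|Z| = 464/2.153e+05 = 0.002155.
Step 5 — Type: Im(Z) = -2.153e+05 ⇒ leading (phase φ = -89.9°).

PF = 0.002155 (leading, φ = -89.9°)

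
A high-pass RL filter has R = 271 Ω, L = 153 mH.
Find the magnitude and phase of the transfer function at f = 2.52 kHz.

Step 1 — Angular frequency: ω = 2π·2520 = 1.583e+04 rad/s.
Step 2 — Transfer function: H(jω) = jωL/(R + jωL).
Step 3 — Numerator jωL = j·2423; denominator R + jωL = 271 + j2423.
Step 4 — H = 0.9876 + j0.1105.
Step 5 — Magnitude: |H| = 0.9938 (-0.1 dB); phase: φ = 6.4°.

|H| = 0.9938 (-0.1 dB), φ = 6.4°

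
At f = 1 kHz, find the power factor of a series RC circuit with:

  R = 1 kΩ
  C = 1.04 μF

Step 1 — Angular frequency: ω = 2π·f = 2π·1000 = 6283 rad/s.
Step 2 — Component impedances:
  R: Z = R = 1000 Ω
  C: Z = 1/(jωC) = -j/(ω·C) = 0 - j153 Ω
Step 3 — Series combination: Z_total = R + C = 1000 - j153 Ω = 1012∠-8.7° Ω.
Step 4 — Power factor: PF = cos(φ) = Re(Z)/|Z| = 1000/1011.6 = 0.9885.
Step 5 — Type: Im(Z) = -153 ⇒ leading (phase φ = -8.7°).

PF = 0.9885 (leading, φ = -8.7°)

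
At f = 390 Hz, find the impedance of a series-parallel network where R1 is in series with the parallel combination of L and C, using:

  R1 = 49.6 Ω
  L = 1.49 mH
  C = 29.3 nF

Step 1 — Angular frequency: ω = 2π·f = 2π·390 = 2450 rad/s.
Step 2 — Component impedances:
  R1: Z = R = 49.6 Ω
  L: Z = jωL = j·2450·0.00149 = 0 + j3.651 Ω
  C: Z = 1/(jωC) = -j/(ω·C) = 0 - j1.393e+04 Ω
Step 3 — Parallel branch: L || C = 1/(1/L + 1/C) = 0 + j3.652 Ω.
Step 4 — Series with R1: Z_total = R1 + (L || C) = 49.6 + j3.652 Ω = 49.73∠4.2° Ω.

Z = 49.6 + j3.652 Ω = 49.73∠4.2° Ω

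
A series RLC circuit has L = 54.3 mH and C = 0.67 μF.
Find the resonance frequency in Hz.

Step 1 — Resonance condition Im(Z)=0 gives ω₀ = 1/√(LC).
Step 2 — ω₀ = 1/√(0.0543·6.7e-07) = 5243 rad/s.
Step 3 — f₀ = ω₀/(2π) = 834.4 Hz.

f₀ = 834.4 Hz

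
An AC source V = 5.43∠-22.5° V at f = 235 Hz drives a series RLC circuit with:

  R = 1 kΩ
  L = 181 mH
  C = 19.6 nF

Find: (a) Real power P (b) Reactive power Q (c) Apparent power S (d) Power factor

Step 1 — Angular frequency: ω = 2π·f = 2π·235 = 1477 rad/s.
Step 2 — Component impedances:
  R: Z = R = 1000 Ω
  L: Z = jωL = j·1477·0.181 = 0 + j267.3 Ω
  C: Z = 1/(jωC) = -j/(ω·C) = 0 - j3.455e+04 Ω
Step 3 — Series combination: Z_total = R + L + C = 1000 - j3.429e+04 Ω = 3.43e+04∠-88.3° Ω.
Step 4 — Source phasor: V = 5.43∠-22.5° V = 5.017 - j2.078 V.
Step 5 — Current: I = V / Z = 6.482e-05 + j0.0001444 A = 0.0001583∠65.8° A.
Step 6 — Complex power: S = V·I* = 2.506e-05 - j0.0008592 VA.
Step 7 — Real power: P = Re(S) = 2.506e-05 W.
Step 8 — Reactive power: Q = Im(S) = -0.0008592 VAR.
Step 9 — Apparent power: |S| = 0.0008596 VA.
Step 10 — Power factor: PF = P/|S| = 0.02915 (leading).

(a) P = 2.506e-05 W  (b) Q = -0.0008592 VAR  (c) S = 0.0008596 VA  (d) PF = 0.02915 (leading)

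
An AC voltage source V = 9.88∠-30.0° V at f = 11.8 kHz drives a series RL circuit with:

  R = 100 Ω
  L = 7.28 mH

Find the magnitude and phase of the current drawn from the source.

Step 1 — Angular frequency: ω = 2π·f = 2π·1.18e+04 = 7.414e+04 rad/s.
Step 2 — Component impedances:
  R: Z = R = 100 Ω
  L: Z = jωL = j·7.414e+04·0.00728 = 0 + j539.8 Ω
Step 3 — Series combination: Z_total = R + L = 100 + j539.8 Ω = 548.9∠79.5° Ω.
Step 4 — Source phasor: V = 9.88∠-30.0° V = 8.556 - j4.94 V.
Step 5 — Ohm's law: I = V / Z_total = (8.556 - j4.94) / (100 + j539.8) = -0.006009 - j0.01697 A.
Step 6 — Convert to polar: |I| = 0.018 A, ∠I = -109.5°.

I = 0.018∠-109.5° A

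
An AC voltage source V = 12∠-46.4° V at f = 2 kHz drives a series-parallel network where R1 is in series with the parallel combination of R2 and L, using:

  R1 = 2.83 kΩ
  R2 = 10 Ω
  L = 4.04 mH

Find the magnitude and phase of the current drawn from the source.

Step 1 — Angular frequency: ω = 2π·f = 2π·2000 = 1.257e+04 rad/s.
Step 2 — Component impedances:
  R1: Z = R = 2830 Ω
  R2: Z = R = 10 Ω
  L: Z = jωL = j·1.257e+04·0.00404 = 0 + j50.77 Ω
Step 3 — Parallel branch: R2 || L = 1/(1/R2 + 1/L) = 9.627 + j1.896 Ω.
Step 4 — Series with R1: Z_total = R1 + (R2 || L) = 2840 + j1.896 Ω = 2840∠0.0° Ω.
Step 5 — Source phasor: V = 12∠-46.4° V = 8.275 - j8.69 V.
Step 6 — Ohm's law: I = V / Z_total = (8.275 - j8.69) / (2840 + j1.896) = 0.002912 - j0.003062 A.
Step 7 — Convert to polar: |I| = 0.004226 A, ∠I = -46.4°.

I = 0.004226∠-46.4° A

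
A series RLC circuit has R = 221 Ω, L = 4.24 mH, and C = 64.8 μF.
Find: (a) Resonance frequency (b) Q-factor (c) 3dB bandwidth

Step 1 — Resonance condition Im(Z)=0 gives ω₀ = 1/√(LC).
Step 2 — ω₀ = 1/√(0.00424·6.48e-05) = 1908 rad/s.
Step 3 — f₀ = ω₀/(2π) = 303.6 Hz.
Step 4 — Series Q: Q = ω₀L/R = 1908·0.00424/221 = 0.0366.
Step 5 — 3dB bandwidth: Δω = ω₀/Q = 5.212e+04 rad/s; BW = Δω/(2π) = 8296 Hz.

(a) f₀ = 303.6 Hz  (b) Q = 0.0366  (c) BW = 8296 Hz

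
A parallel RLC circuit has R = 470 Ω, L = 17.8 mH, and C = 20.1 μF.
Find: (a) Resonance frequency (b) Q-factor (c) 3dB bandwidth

Step 1 — Resonance: ω₀ = 1/√(LC) = 1/√(0.0178·2.01e-05) = 1672 rad/s.
Step 2 — f₀ = ω₀/(2π) = 266.1 Hz.
Step 3 — Parallel Q: Q = R/(ω₀L) = 470/(1672·0.0178) = 15.79.
Step 4 — Bandwidth: Δω = ω₀/Q = 105.9 rad/s; BW = Δω/(2π) = 16.85 Hz.

(a) f₀ = 266.1 Hz  (b) Q = 15.79  (c) BW = 16.85 Hz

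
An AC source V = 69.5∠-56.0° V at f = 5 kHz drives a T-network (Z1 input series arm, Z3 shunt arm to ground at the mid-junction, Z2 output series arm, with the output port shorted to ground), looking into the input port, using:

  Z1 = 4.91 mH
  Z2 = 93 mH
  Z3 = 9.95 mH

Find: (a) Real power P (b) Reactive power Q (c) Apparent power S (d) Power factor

Step 1 — Angular frequency: ω = 2π·f = 2π·5000 = 3.142e+04 rad/s.
Step 2 — Component impedances:
  Z1: Z = jωL = j·3.142e+04·0.00491 = 0 + j154.3 Ω
  Z2: Z = jωL = j·3.142e+04·0.093 = 0 + j2922 Ω
  Z3: Z = jωL = j·3.142e+04·0.00995 = 0 + j312.6 Ω
Step 3 — With the output port shorted to ground, the output series arm Z2 runs from the junction to ground; the shunt arm Z3 also runs from the junction to ground. They appear in parallel: Z3 || Z2 = 0 + j282.4 Ω.
Step 4 — Series with input arm Z1: Z_in = Z1 + (Z3 || Z2) = 0 + j436.6 Ω = 436.6∠90.0° Ω.
Step 5 — Source phasor: V = 69.5∠-56.0° V = 38.86 - j57.62 V.
Step 6 — Current: I = V / Z = -0.132 - j0.08901 A = 0.1592∠-146.0° A.
Step 7 — Complex power: S = V·I* = 0 + j11.06 VA.
Step 8 — Real power: P = Re(S) = 0 W.
Step 9 — Reactive power: Q = Im(S) = 11.06 VAR.
Step 10 — Apparent power: |S| = 11.06 VA.
Step 11 — Power factor: PF = P/|S| = 0 (lagging).

(a) P = 0 W  (b) Q = 11.06 VAR  (c) S = 11.06 VA  (d) PF = 0 (lagging)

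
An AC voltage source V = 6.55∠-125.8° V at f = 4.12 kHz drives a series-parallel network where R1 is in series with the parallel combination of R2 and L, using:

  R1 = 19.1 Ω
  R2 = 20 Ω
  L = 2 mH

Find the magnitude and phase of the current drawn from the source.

Step 1 — Angular frequency: ω = 2π·f = 2π·4120 = 2.589e+04 rad/s.
Step 2 — Component impedances:
  R1: Z = R = 19.1 Ω
  R2: Z = R = 20 Ω
  L: Z = jωL = j·2.589e+04·0.002 = 0 + j51.77 Ω
Step 3 — Parallel branch: R2 || L = 1/(1/R2 + 1/L) = 17.4 + j6.723 Ω.
Step 4 — Series with R1: Z_total = R1 + (R2 || L) = 36.5 + j6.723 Ω = 37.12∠10.4° Ω.
Step 5 — Source phasor: V = 6.55∠-125.8° V = -3.831 - j5.312 V.
Step 6 — Ohm's law: I = V / Z_total = (-3.831 - j5.312) / (36.5 + j6.723) = -0.1274 - j0.1221 A.
Step 7 — Convert to polar: |I| = 0.1765 A, ∠I = -136.2°.

I = 0.1765∠-136.2° A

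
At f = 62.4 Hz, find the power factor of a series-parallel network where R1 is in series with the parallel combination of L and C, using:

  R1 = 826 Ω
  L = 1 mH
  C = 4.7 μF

Step 1 — Angular frequency: ω = 2π·f = 2π·62.4 = 392.1 rad/s.
Step 2 — Component impedances:
  R1: Z = R = 826 Ω
  L: Z = jωL = j·392.1·0.001 = 0 + j0.3921 Ω
  C: Z = 1/(jωC) = -j/(ω·C) = 0 - j542.7 Ω
Step 3 — Parallel branch: L || C = 1/(1/L + 1/C) = 0 + j0.3924 Ω.
Step 4 — Series with R1: Z_total = R1 + (L || C) = 826 + j0.3924 Ω = 826∠0.0° Ω.
Step 5 — Power factor: PF = cos(φ) = Re(Z)/|Z| = 826/826 = 1.
Step 6 — Type: Im(Z) = 0.3924 ⇒ lagging (phase φ = 0.0°).

PF = 1 (lagging, φ = 0.0°)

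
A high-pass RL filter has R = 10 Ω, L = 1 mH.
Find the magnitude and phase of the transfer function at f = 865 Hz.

Step 1 — Angular frequency: ω = 2π·865 = 5435 rad/s.
Step 2 — Transfer function: H(jω) = jωL/(R + jωL).
Step 3 — Numerator jωL = j·5.435; denominator R + jωL = 10 + j5.435.
Step 4 — H = 0.228 + j0.4196.
Step 5 — Magnitude: |H| = 0.4775 (-6.4 dB); phase: φ = 61.5°.

|H| = 0.4775 (-6.4 dB), φ = 61.5°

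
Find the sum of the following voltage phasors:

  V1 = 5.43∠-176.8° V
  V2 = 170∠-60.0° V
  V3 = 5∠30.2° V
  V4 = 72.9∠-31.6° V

Step 1 — Convert each phasor to rectangular form:
  V1 = 5.43·(cos(-176.8°) + j·sin(-176.8°)) = -5.422 - j0.3031 V
  V2 = 170·(cos(-60.0°) + j·sin(-60.0°)) = 85 - j147.2 V
  V3 = 5·(cos(30.2°) + j·sin(30.2°)) = 4.321 + j2.515 V
  V4 = 72.9·(cos(-31.6°) + j·sin(-31.6°)) = 62.09 - j38.2 V
Step 2 — Sum components: V_total = 146 - j183.2 V.
Step 3 — Convert to polar: |V_total| = 234.3 V, ∠V_total = -51.5°.

V_total = 234.3∠-51.5° V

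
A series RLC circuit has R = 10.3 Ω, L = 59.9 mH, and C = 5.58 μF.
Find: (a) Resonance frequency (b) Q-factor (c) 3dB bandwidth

Step 1 — Resonance: ω₀ = 1/√(LC) = 1/√(0.0599·5.58e-06) = 1730 rad/s.
Step 2 — f₀ = ω₀/(2π) = 275.3 Hz.
Step 3 — Series Q: Q = ω₀L/R = 1730·0.0599/10.3 = 10.06.
Step 4 — Bandwidth: Δω = ω₀/Q = 172 rad/s; BW = Δω/(2π) = 27.37 Hz.

(a) f₀ = 275.3 Hz  (b) Q = 10.06  (c) BW = 27.37 Hz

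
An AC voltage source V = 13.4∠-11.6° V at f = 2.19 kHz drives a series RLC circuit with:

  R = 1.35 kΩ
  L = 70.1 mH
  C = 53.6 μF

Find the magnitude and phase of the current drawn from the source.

Step 1 — Angular frequency: ω = 2π·f = 2π·2190 = 1.376e+04 rad/s.
Step 2 — Component impedances:
  R: Z = R = 1350 Ω
  L: Z = jωL = j·1.376e+04·0.0701 = 0 + j964.6 Ω
  C: Z = 1/(jωC) = -j/(ω·C) = 0 - j1.356 Ω
Step 3 — Series combination: Z_total = R + L + C = 1350 + j963.2 Ω = 1658∠35.5° Ω.
Step 4 — Source phasor: V = 13.4∠-11.6° V = 13.13 - j2.694 V.
Step 5 — Ohm's law: I = V / Z_total = (13.13 - j2.694) / (1350 + j963.2) = 0.005499 - j0.00592 A.
Step 6 — Convert to polar: |I| = 0.00808 A, ∠I = -47.1°.

I = 0.00808∠-47.1° A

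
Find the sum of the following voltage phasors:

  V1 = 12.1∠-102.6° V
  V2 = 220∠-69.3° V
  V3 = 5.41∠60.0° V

Step 1 — Convert each phasor to rectangular form:
  V1 = 12.1·(cos(-102.6°) + j·sin(-102.6°)) = -2.64 - j11.81 V
  V2 = 220·(cos(-69.3°) + j·sin(-69.3°)) = 77.76 - j205.8 V
  V3 = 5.41·(cos(60.0°) + j·sin(60.0°)) = 2.705 + j4.685 V
Step 2 — Sum components: V_total = 77.83 - j212.9 V.
Step 3 — Convert to polar: |V_total| = 226.7 V, ∠V_total = -69.9°.

V_total = 226.7∠-69.9° V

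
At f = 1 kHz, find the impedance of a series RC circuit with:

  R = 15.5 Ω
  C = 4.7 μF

Step 1 — Angular frequency: ω = 2π·f = 2π·1000 = 6283 rad/s.
Step 2 — Component impedances:
  R: Z = R = 15.5 Ω
  C: Z = 1/(jωC) = -j/(ω·C) = 0 - j33.86 Ω
Step 3 — Series combination: Z_total = R + C = 15.5 - j33.86 Ω = 37.24∠-65.4° Ω.

Z = 15.5 - j33.86 Ω = 37.24∠-65.4° Ω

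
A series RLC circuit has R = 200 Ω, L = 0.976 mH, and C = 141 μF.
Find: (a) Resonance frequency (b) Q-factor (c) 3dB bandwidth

Step 1 — Resonance: ω₀ = 1/√(LC) = 1/√(0.000976·0.000141) = 2696 rad/s.
Step 2 — f₀ = ω₀/(2π) = 429 Hz.
Step 3 — Series Q: Q = ω₀L/R = 2696·0.000976/200 = 0.01315.
Step 4 — Bandwidth: Δω = ω₀/Q = 2.049e+05 rad/s; BW = Δω/(2π) = 3.261e+04 Hz.

(a) f₀ = 429 Hz  (b) Q = 0.01315  (c) BW = 3.261e+04 Hz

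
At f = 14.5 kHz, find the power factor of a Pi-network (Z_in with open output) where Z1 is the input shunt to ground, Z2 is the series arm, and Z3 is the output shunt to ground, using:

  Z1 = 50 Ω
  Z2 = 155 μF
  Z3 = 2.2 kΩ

Step 1 — Angular frequency: ω = 2π·f = 2π·1.45e+04 = 9.111e+04 rad/s.
Step 2 — Component impedances:
  Z1: Z = R = 50 Ω
  Z2: Z = 1/(jωC) = -j/(ω·C) = 0 - j0.07081 Ω
  Z3: Z = R = 2200 Ω
Step 3 — With open output, the series arm Z2 and the output shunt Z3 appear in series to ground: Z2 + Z3 = 2200 - j0.07081 Ω.
Step 4 — Parallel with input shunt Z1: Z_in = Z1 || (Z2 + Z3) = 48.89 - j3.497e-05 Ω = 48.89∠-0.0° Ω.
Step 5 — Power factor: PF = cos(φ) = Re(Z)/|Z| = 48.89/48.89 = 1.
Step 6 — Type: Im(Z) = -3.497e-05 ⇒ leading (phase φ = -0.0°).

PF = 1 (leading, φ = -0.0°)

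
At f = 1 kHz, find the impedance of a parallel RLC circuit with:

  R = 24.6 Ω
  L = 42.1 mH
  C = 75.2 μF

Step 1 — Angular frequency: ω = 2π·f = 2π·1000 = 6283 rad/s.
Step 2 — Component impedances:
  R: Z = R = 24.6 Ω
  L: Z = jωL = j·6283·0.0421 = 0 + j264.5 Ω
  C: Z = 1/(jωC) = -j/(ω·C) = 0 - j2.116 Ω
Step 3 — Parallel combination: 1/Z_total = 1/R + 1/L + 1/C; Z_total = 0.1837 - j2.118 Ω = 2.126∠-85.0° Ω.

Z = 0.1837 - j2.118 Ω = 2.126∠-85.0° Ω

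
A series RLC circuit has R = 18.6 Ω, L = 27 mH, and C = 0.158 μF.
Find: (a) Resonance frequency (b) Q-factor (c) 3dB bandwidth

Step 1 — Resonance condition Im(Z)=0 gives ω₀ = 1/√(LC).
Step 2 — ω₀ = 1/√(0.027·1.58e-07) = 1.531e+04 rad/s.
Step 3 — f₀ = ω₀/(2π) = 2437 Hz.
Step 4 — Series Q: Q = ω₀L/R = 1.531e+04·0.027/18.6 = 22.22.
Step 5 — 3dB bandwidth: Δω = ω₀/Q = 688.9 rad/s; BW = Δω/(2π) = 109.6 Hz.

(a) f₀ = 2437 Hz  (b) Q = 22.22  (c) BW = 109.6 Hz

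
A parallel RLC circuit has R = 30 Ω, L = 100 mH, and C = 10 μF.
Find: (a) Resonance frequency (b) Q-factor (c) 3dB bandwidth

Step 1 — Resonance: ω₀ = 1/√(LC) = 1/√(0.1·1e-05) = 1000 rad/s.
Step 2 — f₀ = ω₀/(2π) = 159.2 Hz.
Step 3 — Parallel Q: Q = R/(ω₀L) = 30/(1000·0.1) = 0.3.
Step 4 — Bandwidth: Δω = ω₀/Q = 3333 rad/s; BW = Δω/(2π) = 530.5 Hz.

(a) f₀ = 159.2 Hz  (b) Q = 0.3  (c) BW = 530.5 Hz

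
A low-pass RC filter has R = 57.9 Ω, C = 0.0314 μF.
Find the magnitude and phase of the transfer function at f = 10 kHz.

Step 1 — Angular frequency: ω = 2π·1e+04 = 6.283e+04 rad/s.
Step 2 — Transfer function: H(jω) = 1/(1 + jωRC).
Step 3 — Denominator: 1 + jωRC = 1 + j·6.283e+04·57.9·3.14e-08 = 1 + j0.1142.
Step 4 — H = 0.9871 - j0.1128.
Step 5 — Magnitude: |H| = 0.9935 (-0.1 dB); phase: φ = -6.5°.

|H| = 0.9935 (-0.1 dB), φ = -6.5°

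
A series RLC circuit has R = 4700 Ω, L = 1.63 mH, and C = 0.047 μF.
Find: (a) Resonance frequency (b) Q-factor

Step 1 — Resonance condition Im(Z)=0 gives ω₀ = 1/√(LC).
Step 2 — ω₀ = 1/√(0.00163·4.7e-08) = 1.143e+05 rad/s.
Step 3 — f₀ = ω₀/(2π) = 1.818e+04 Hz.
Step 4 — Series Q: Q = ω₀L/R = 1.143e+05·0.00163/4700 = 0.03962.

(a) f₀ = 1.818e+04 Hz  (b) Q = 0.03962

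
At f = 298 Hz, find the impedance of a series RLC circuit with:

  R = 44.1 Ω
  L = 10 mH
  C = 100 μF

Step 1 — Angular frequency: ω = 2π·f = 2π·298 = 1872 rad/s.
Step 2 — Component impedances:
  R: Z = R = 44.1 Ω
  L: Z = jωL = j·1872·0.01 = 0 + j18.72 Ω
  C: Z = 1/(jωC) = -j/(ω·C) = 0 - j5.341 Ω
Step 3 — Series combination: Z_total = R + L + C = 44.1 + j13.38 Ω = 46.09∠16.9° Ω.

Z = 44.1 + j13.38 Ω = 46.09∠16.9° Ω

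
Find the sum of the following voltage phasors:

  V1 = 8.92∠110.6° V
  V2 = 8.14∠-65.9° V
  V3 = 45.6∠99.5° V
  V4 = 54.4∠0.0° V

Step 1 — Convert each phasor to rectangular form:
  V1 = 8.92·(cos(110.6°) + j·sin(110.6°)) = -3.138 + j8.35 V
  V2 = 8.14·(cos(-65.9°) + j·sin(-65.9°)) = 3.324 - j7.43 V
  V3 = 45.6·(cos(99.5°) + j·sin(99.5°)) = -7.526 + j44.97 V
  V4 = 54.4·(cos(0.0°) + j·sin(0.0°)) = 54.4 V
Step 2 — Sum components: V_total = 47.06 + j45.89 V.
Step 3 — Convert to polar: |V_total| = 65.73 V, ∠V_total = 44.3°.

V_total = 65.73∠44.3° V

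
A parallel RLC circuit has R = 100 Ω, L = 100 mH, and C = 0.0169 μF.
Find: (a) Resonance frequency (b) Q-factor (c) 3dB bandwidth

Step 1 — Resonance: ω₀ = 1/√(LC) = 1/√(0.1·1.69e-08) = 2.433e+04 rad/s.
Step 2 — f₀ = ω₀/(2π) = 3871 Hz.
Step 3 — Parallel Q: Q = R/(ω₀L) = 100/(2.433e+04·0.1) = 0.04111.
Step 4 — Bandwidth: Δω = ω₀/Q = 5.917e+05 rad/s; BW = Δω/(2π) = 9.417e+04 Hz.

(a) f₀ = 3871 Hz  (b) Q = 0.04111  (c) BW = 9.417e+04 Hz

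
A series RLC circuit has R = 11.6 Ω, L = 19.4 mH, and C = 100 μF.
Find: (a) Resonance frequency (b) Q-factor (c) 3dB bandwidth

Step 1 — Resonance: ω₀ = 1/√(LC) = 1/√(0.0194·0.0001) = 718 rad/s.
Step 2 — f₀ = ω₀/(2π) = 114.3 Hz.
Step 3 — Series Q: Q = ω₀L/R = 718·0.0194/11.6 = 1.201.
Step 4 — Bandwidth: Δω = ω₀/Q = 597.9 rad/s; BW = Δω/(2π) = 95.16 Hz.

(a) f₀ = 114.3 Hz  (b) Q = 1.201  (c) BW = 95.16 Hz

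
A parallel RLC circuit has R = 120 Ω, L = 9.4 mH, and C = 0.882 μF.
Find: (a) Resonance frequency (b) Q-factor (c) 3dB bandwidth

Step 1 — Resonance: ω₀ = 1/√(LC) = 1/√(0.0094·8.82e-07) = 1.098e+04 rad/s.
Step 2 — f₀ = ω₀/(2π) = 1748 Hz.
Step 3 — Parallel Q: Q = R/(ω₀L) = 120/(1.098e+04·0.0094) = 1.162.
Step 4 — Bandwidth: Δω = ω₀/Q = 9448 rad/s; BW = Δω/(2π) = 1504 Hz.

(a) f₀ = 1748 Hz  (b) Q = 1.162  (c) BW = 1504 Hz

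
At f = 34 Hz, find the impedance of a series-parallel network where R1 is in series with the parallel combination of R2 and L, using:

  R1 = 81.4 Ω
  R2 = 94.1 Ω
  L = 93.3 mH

Step 1 — Angular frequency: ω = 2π·f = 2π·34 = 213.6 rad/s.
Step 2 — Component impedances:
  R1: Z = R = 81.4 Ω
  R2: Z = R = 94.1 Ω
  L: Z = jωL = j·213.6·0.0933 = 0 + j19.93 Ω
Step 3 — Parallel branch: R2 || L = 1/(1/R2 + 1/L) = 4.04 + j19.08 Ω.
Step 4 — Series with R1: Z_total = R1 + (R2 || L) = 85.44 + j19.08 Ω = 87.54∠12.6° Ω.

Z = 85.44 + j19.08 Ω = 87.54∠12.6° Ω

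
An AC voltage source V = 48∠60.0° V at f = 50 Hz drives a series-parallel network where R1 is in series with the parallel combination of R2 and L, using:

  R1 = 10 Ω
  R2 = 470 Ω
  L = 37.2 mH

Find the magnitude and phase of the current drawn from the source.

Step 1 — Angular frequency: ω = 2π·f = 2π·50 = 314.2 rad/s.
Step 2 — Component impedances:
  R1: Z = R = 10 Ω
  R2: Z = R = 470 Ω
  L: Z = jωL = j·314.2·0.0372 = 0 + j11.69 Ω
Step 3 — Parallel branch: R2 || L = 1/(1/R2 + 1/L) = 0.2904 + j11.68 Ω.
Step 4 — Series with R1: Z_total = R1 + (R2 || L) = 10.29 + j11.68 Ω = 15.57∠48.6° Ω.
Step 5 — Source phasor: V = 48∠60.0° V = 24 + j41.57 V.
Step 6 — Ohm's law: I = V / Z_total = (24 + j41.57) / (10.29 + j11.68) = 3.023 + j0.6086 A.
Step 7 — Convert to polar: |I| = 3.084 A, ∠I = 11.4°.

I = 3.084∠11.4° A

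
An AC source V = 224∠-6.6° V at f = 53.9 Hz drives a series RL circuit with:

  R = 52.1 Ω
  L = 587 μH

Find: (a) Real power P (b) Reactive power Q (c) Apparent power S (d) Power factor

Step 1 — Angular frequency: ω = 2π·f = 2π·53.9 = 338.7 rad/s.
Step 2 — Component impedances:
  R: Z = R = 52.1 Ω
  L: Z = jωL = j·338.7·0.000587 = 0 + j0.1988 Ω
Step 3 — Series combination: Z_total = R + L = 52.1 + j0.1988 Ω = 52.1∠0.2° Ω.
Step 4 — Source phasor: V = 224∠-6.6° V = 222.5 - j25.75 V.
Step 5 — Current: I = V / Z = 4.269 - j0.5105 A = 4.299∠-6.8° A.
Step 6 — Complex power: S = V·I* = 963.1 + j3.675 VA.
Step 7 — Real power: P = Re(S) = 963.1 W.
Step 8 — Reactive power: Q = Im(S) = 3.675 VAR.
Step 9 — Apparent power: |S| = 963.1 VA.
Step 10 — Power factor: PF = P/|S| = 1 (lagging).

(a) P = 963.1 W  (b) Q = 3.675 VAR  (c) S = 963.1 VA  (d) PF = 1 (lagging)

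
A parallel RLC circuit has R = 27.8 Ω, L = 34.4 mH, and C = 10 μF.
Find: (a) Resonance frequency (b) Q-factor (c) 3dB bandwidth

Step 1 — Resonance: ω₀ = 1/√(LC) = 1/√(0.0344·1e-05) = 1705 rad/s.
Step 2 — f₀ = ω₀/(2π) = 271.4 Hz.
Step 3 — Parallel Q: Q = R/(ω₀L) = 27.8/(1705·0.0344) = 0.474.
Step 4 — Bandwidth: Δω = ω₀/Q = 3597 rad/s; BW = Δω/(2π) = 572.5 Hz.

(a) f₀ = 271.4 Hz  (b) Q = 0.474  (c) BW = 572.5 Hz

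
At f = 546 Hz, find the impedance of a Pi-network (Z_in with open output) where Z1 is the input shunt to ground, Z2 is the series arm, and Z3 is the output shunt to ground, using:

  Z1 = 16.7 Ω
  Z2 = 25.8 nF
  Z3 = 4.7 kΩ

Step 1 — Angular frequency: ω = 2π·f = 2π·546 = 3431 rad/s.
Step 2 — Component impedances:
  Z1: Z = R = 16.7 Ω
  Z2: Z = 1/(jωC) = -j/(ω·C) = 0 - j1.13e+04 Ω
  Z3: Z = R = 4700 Ω
Step 3 — With open output, the series arm Z2 and the output shunt Z3 appear in series to ground: Z2 + Z3 = 4700 - j1.13e+04 Ω.
Step 4 — Parallel with input shunt Z1: Z_in = Z1 || (Z2 + Z3) = 16.69 - j0.02102 Ω = 16.69∠-0.1° Ω.

Z = 16.69 - j0.02102 Ω = 16.69∠-0.1° Ω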